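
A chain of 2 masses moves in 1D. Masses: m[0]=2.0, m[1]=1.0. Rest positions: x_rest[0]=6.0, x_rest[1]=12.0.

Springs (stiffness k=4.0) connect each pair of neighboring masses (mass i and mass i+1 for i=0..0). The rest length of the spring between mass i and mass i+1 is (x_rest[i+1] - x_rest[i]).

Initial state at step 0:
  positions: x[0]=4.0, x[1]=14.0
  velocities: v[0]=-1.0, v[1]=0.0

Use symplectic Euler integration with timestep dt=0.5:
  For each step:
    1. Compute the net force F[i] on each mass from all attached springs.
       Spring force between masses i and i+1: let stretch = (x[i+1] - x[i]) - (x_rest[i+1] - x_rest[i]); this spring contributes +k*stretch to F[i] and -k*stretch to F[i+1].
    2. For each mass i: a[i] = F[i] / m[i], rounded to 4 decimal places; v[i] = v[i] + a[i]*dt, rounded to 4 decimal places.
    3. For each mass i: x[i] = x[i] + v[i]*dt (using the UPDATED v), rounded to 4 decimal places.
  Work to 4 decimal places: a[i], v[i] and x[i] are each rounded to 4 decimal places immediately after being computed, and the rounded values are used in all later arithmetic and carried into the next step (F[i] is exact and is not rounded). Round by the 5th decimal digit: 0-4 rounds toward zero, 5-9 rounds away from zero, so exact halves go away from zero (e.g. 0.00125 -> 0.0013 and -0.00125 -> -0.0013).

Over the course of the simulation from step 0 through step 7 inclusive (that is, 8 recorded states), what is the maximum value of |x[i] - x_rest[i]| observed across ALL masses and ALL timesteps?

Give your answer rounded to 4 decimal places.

Answer: 5.9530

Derivation:
Step 0: x=[4.0000 14.0000] v=[-1.0000 0.0000]
Step 1: x=[5.5000 10.0000] v=[3.0000 -8.0000]
Step 2: x=[6.2500 7.5000] v=[1.5000 -5.0000]
Step 3: x=[4.6250 9.7500] v=[-3.2500 4.5000]
Step 4: x=[2.5625 12.8750] v=[-4.1250 6.2500]
Step 5: x=[2.6563 11.6875] v=[0.1875 -2.3750]
Step 6: x=[4.2657 7.4688] v=[3.2187 -8.4374]
Step 7: x=[4.4766 6.0470] v=[0.4218 -2.8436]
Max displacement = 5.9530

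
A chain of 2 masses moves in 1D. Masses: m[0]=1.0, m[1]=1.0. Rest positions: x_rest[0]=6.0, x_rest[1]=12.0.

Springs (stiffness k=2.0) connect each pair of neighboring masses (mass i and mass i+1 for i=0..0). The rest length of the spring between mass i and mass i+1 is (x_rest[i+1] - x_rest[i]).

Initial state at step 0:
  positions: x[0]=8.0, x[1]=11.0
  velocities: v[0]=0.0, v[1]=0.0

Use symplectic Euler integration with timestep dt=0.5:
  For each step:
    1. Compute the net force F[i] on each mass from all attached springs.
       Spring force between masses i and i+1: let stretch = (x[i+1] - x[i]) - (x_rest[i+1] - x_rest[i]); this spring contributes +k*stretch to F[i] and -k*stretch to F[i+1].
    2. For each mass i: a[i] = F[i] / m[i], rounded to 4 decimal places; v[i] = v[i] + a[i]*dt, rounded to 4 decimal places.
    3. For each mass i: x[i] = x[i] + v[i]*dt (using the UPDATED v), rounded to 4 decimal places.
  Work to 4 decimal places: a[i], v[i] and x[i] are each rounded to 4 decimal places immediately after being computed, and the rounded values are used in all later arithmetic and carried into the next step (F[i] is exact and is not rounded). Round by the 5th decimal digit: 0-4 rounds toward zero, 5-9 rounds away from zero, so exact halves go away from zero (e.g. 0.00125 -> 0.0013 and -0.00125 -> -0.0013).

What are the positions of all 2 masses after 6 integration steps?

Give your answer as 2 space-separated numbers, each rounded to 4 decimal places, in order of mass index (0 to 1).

Answer: 8.0000 11.0000

Derivation:
Step 0: x=[8.0000 11.0000] v=[0.0000 0.0000]
Step 1: x=[6.5000 12.5000] v=[-3.0000 3.0000]
Step 2: x=[5.0000 14.0000] v=[-3.0000 3.0000]
Step 3: x=[5.0000 14.0000] v=[0.0000 0.0000]
Step 4: x=[6.5000 12.5000] v=[3.0000 -3.0000]
Step 5: x=[8.0000 11.0000] v=[3.0000 -3.0000]
Step 6: x=[8.0000 11.0000] v=[0.0000 0.0000]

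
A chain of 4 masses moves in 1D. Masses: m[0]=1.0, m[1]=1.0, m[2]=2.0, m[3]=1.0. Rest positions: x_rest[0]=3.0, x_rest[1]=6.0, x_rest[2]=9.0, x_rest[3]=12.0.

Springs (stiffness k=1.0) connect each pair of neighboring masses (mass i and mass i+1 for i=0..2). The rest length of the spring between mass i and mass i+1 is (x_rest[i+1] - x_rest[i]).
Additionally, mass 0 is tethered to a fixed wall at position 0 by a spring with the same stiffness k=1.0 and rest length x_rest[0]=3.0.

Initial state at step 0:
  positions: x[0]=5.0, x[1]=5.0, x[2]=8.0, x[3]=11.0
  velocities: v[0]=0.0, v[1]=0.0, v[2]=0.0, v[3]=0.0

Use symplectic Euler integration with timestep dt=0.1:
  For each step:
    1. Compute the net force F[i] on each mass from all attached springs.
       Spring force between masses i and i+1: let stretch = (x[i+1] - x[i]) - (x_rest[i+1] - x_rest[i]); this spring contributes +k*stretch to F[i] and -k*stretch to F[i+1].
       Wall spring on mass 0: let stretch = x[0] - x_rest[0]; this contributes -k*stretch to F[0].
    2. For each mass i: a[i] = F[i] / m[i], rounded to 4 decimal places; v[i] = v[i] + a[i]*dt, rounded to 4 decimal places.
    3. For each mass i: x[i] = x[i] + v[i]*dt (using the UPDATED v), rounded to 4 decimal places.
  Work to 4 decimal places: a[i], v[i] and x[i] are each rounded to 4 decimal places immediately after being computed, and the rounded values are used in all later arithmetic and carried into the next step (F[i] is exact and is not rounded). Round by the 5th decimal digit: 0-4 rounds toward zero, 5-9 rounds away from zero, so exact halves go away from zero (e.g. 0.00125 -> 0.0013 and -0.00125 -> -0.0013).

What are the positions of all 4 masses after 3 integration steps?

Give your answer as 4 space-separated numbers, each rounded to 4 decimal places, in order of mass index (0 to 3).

Step 0: x=[5.0000 5.0000 8.0000 11.0000] v=[0.0000 0.0000 0.0000 0.0000]
Step 1: x=[4.9500 5.0300 8.0000 11.0000] v=[-0.5000 0.3000 0.0000 0.0000]
Step 2: x=[4.8513 5.0889 8.0002 11.0000] v=[-0.9870 0.5890 0.0015 0.0000]
Step 3: x=[4.7065 5.1745 8.0008 11.0000] v=[-1.4484 0.8564 0.0059 0.0000]

Answer: 4.7065 5.1745 8.0008 11.0000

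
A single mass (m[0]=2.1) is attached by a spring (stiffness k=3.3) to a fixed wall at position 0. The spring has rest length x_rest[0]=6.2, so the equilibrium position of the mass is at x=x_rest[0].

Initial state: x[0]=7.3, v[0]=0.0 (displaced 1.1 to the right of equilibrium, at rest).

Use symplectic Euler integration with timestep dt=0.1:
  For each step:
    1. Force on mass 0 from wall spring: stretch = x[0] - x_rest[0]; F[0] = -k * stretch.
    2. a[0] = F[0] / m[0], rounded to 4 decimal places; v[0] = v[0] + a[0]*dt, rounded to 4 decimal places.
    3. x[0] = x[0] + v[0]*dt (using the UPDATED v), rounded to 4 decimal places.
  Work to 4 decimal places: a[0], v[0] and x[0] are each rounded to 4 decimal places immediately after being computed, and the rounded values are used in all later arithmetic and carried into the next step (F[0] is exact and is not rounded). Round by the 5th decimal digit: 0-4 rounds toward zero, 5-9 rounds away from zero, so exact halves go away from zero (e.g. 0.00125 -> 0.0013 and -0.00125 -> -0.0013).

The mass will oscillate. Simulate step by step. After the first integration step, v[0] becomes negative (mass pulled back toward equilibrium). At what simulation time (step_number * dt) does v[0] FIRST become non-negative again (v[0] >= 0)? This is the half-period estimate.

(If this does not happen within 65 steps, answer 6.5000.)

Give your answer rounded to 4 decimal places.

Step 0: x=[7.3000] v=[0.0000]
Step 1: x=[7.2827] v=[-0.1729]
Step 2: x=[7.2484] v=[-0.3430]
Step 3: x=[7.1976] v=[-0.5078]
Step 4: x=[7.1311] v=[-0.6646]
Step 5: x=[7.0500] v=[-0.8109]
Step 6: x=[6.9556] v=[-0.9445]
Step 7: x=[6.8493] v=[-1.0632]
Step 8: x=[6.7328] v=[-1.1652]
Step 9: x=[6.6079] v=[-1.2489]
Step 10: x=[6.4766] v=[-1.3130]
Step 11: x=[6.3410] v=[-1.3565]
Step 12: x=[6.2031] v=[-1.3787]
Step 13: x=[6.0652] v=[-1.3792]
Step 14: x=[5.9294] v=[-1.3580]
Step 15: x=[5.7979] v=[-1.3155]
Step 16: x=[5.6727] v=[-1.2523]
Step 17: x=[5.5558] v=[-1.1694]
Step 18: x=[5.4490] v=[-1.0682]
Step 19: x=[5.3540] v=[-0.9502]
Step 20: x=[5.2723] v=[-0.8173]
Step 21: x=[5.2052] v=[-0.6715]
Step 22: x=[5.1537] v=[-0.5152]
Step 23: x=[5.1186] v=[-0.3508]
Step 24: x=[5.1005] v=[-0.1809]
Step 25: x=[5.0997] v=[-0.0081]
Step 26: x=[5.1162] v=[0.1648]
First v>=0 after going negative at step 26, time=2.6000

Answer: 2.6000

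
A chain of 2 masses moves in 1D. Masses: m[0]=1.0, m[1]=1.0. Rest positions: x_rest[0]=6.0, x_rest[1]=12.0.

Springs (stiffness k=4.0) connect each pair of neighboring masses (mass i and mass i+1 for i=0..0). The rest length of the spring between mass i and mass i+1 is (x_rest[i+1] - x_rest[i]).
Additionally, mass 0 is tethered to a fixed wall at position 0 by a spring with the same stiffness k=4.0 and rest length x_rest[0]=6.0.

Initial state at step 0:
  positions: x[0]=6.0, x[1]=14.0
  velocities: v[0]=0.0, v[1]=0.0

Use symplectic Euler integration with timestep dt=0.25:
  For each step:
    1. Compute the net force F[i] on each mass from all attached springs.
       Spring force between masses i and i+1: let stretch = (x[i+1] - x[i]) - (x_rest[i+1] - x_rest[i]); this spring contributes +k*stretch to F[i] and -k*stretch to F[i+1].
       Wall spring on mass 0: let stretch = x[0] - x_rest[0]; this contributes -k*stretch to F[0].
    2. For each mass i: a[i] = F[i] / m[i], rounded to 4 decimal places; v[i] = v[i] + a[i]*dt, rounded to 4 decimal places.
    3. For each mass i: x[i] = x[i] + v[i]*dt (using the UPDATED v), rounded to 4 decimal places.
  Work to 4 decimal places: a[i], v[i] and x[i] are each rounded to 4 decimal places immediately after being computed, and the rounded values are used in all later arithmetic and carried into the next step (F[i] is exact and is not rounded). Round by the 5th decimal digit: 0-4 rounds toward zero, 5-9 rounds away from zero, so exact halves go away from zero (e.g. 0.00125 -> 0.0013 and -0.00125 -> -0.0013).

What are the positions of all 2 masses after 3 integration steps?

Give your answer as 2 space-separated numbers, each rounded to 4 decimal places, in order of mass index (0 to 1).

Answer: 7.3750 12.0938

Derivation:
Step 0: x=[6.0000 14.0000] v=[0.0000 0.0000]
Step 1: x=[6.5000 13.5000] v=[2.0000 -2.0000]
Step 2: x=[7.1250 12.7500] v=[2.5000 -3.0000]
Step 3: x=[7.3750 12.0938] v=[1.0000 -2.6250]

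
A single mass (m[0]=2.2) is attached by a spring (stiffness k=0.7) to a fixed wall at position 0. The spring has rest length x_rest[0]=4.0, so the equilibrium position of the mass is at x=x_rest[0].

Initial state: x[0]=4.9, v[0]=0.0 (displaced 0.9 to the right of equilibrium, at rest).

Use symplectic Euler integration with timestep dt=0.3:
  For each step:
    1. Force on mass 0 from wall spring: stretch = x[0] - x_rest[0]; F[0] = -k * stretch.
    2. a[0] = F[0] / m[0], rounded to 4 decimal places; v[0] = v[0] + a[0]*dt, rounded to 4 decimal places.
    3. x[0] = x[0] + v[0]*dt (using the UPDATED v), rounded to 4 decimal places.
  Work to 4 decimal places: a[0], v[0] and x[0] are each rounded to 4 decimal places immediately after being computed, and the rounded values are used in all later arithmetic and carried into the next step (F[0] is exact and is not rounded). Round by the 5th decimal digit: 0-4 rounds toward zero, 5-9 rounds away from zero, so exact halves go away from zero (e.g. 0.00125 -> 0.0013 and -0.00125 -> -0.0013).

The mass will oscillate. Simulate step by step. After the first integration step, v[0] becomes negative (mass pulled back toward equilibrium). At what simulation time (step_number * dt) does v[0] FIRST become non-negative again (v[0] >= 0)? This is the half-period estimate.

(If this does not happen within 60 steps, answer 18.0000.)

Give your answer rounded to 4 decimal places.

Answer: 5.7000

Derivation:
Step 0: x=[4.9000] v=[0.0000]
Step 1: x=[4.8742] v=[-0.0859]
Step 2: x=[4.8234] v=[-0.1694]
Step 3: x=[4.7490] v=[-0.2480]
Step 4: x=[4.6532] v=[-0.3195]
Step 5: x=[4.5387] v=[-0.3818]
Step 6: x=[4.4087] v=[-0.4332]
Step 7: x=[4.2670] v=[-0.4722]
Step 8: x=[4.1177] v=[-0.4977]
Step 9: x=[3.9650] v=[-0.5090]
Step 10: x=[3.8133] v=[-0.5057]
Step 11: x=[3.6669] v=[-0.4879]
Step 12: x=[3.5301] v=[-0.4561]
Step 13: x=[3.4067] v=[-0.4113]
Step 14: x=[3.3003] v=[-0.3547]
Step 15: x=[3.2139] v=[-0.2879]
Step 16: x=[3.1500] v=[-0.2129]
Step 17: x=[3.1105] v=[-0.1318]
Step 18: x=[3.0964] v=[-0.0469]
Step 19: x=[3.1082] v=[0.0394]
First v>=0 after going negative at step 19, time=5.7000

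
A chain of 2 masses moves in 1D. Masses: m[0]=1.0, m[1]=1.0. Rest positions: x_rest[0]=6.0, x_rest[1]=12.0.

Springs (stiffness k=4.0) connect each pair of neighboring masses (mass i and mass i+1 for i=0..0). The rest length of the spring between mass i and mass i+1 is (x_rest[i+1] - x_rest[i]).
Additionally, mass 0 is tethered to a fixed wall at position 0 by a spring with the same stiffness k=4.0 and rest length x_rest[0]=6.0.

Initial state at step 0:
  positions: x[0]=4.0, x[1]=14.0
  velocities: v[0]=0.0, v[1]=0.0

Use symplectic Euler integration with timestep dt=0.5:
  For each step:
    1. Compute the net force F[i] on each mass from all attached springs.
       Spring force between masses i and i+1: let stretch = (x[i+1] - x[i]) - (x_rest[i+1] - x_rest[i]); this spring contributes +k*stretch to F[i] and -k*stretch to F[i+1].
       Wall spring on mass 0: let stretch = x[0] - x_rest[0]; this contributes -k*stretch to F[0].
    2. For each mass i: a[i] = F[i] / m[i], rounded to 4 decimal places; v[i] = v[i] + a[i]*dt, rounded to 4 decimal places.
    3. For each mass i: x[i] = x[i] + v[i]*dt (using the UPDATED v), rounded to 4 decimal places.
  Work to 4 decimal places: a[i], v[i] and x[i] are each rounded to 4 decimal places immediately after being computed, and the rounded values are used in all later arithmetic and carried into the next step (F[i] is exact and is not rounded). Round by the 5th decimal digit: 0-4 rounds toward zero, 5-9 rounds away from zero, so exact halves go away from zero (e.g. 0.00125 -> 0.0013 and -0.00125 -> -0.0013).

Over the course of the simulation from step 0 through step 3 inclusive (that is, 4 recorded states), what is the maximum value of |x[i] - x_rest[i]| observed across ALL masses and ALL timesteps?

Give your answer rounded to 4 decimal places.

Step 0: x=[4.0000 14.0000] v=[0.0000 0.0000]
Step 1: x=[10.0000 10.0000] v=[12.0000 -8.0000]
Step 2: x=[6.0000 12.0000] v=[-8.0000 4.0000]
Step 3: x=[2.0000 14.0000] v=[-8.0000 4.0000]
Max displacement = 4.0000

Answer: 4.0000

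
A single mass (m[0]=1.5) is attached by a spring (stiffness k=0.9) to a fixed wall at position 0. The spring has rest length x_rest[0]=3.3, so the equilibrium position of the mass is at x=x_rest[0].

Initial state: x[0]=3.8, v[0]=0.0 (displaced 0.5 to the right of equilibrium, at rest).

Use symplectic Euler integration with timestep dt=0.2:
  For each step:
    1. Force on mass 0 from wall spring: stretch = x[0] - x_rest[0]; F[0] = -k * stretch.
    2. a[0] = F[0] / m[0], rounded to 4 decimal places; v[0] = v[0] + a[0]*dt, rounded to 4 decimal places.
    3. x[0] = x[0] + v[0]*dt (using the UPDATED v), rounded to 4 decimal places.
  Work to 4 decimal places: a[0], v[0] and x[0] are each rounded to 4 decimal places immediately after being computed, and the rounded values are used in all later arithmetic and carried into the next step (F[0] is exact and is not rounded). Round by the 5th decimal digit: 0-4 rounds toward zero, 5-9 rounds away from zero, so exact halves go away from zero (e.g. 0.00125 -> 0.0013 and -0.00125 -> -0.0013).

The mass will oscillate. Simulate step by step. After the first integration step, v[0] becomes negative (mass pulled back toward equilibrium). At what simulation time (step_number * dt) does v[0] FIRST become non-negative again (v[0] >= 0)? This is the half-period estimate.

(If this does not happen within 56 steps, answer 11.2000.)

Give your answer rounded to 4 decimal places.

Answer: 4.2000

Derivation:
Step 0: x=[3.8000] v=[0.0000]
Step 1: x=[3.7880] v=[-0.0600]
Step 2: x=[3.7643] v=[-0.1186]
Step 3: x=[3.7294] v=[-0.1743]
Step 4: x=[3.6842] v=[-0.2258]
Step 5: x=[3.6298] v=[-0.2719]
Step 6: x=[3.5675] v=[-0.3115]
Step 7: x=[3.4988] v=[-0.3436]
Step 8: x=[3.4253] v=[-0.3675]
Step 9: x=[3.3488] v=[-0.3825]
Step 10: x=[3.2711] v=[-0.3884]
Step 11: x=[3.1941] v=[-0.3849]
Step 12: x=[3.1197] v=[-0.3722]
Step 13: x=[3.0496] v=[-0.3506]
Step 14: x=[2.9855] v=[-0.3206]
Step 15: x=[2.9289] v=[-0.2829]
Step 16: x=[2.8812] v=[-0.2384]
Step 17: x=[2.8436] v=[-0.1881]
Step 18: x=[2.8169] v=[-0.1333]
Step 19: x=[2.8018] v=[-0.0753]
Step 20: x=[2.7987] v=[-0.0155]
Step 21: x=[2.8076] v=[0.0447]
First v>=0 after going negative at step 21, time=4.2000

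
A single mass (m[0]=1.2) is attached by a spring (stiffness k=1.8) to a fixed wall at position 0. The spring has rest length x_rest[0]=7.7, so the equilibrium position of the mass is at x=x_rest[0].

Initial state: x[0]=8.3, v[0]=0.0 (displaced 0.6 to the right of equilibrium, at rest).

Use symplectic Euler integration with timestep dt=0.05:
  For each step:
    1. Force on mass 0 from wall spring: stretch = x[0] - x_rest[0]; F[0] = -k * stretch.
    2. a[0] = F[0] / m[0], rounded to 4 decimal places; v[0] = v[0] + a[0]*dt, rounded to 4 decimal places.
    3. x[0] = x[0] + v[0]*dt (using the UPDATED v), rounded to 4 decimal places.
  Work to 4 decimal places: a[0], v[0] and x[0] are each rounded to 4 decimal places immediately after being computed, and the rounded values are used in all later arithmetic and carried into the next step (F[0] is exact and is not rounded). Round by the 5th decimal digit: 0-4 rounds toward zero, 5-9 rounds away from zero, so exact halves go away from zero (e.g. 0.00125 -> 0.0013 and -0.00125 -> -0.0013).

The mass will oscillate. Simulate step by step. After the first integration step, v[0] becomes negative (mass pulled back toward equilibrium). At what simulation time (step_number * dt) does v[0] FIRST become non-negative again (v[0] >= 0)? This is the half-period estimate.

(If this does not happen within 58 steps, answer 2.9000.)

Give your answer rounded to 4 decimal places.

Step 0: x=[8.3000] v=[0.0000]
Step 1: x=[8.2978] v=[-0.0450]
Step 2: x=[8.2933] v=[-0.0898]
Step 3: x=[8.2866] v=[-0.1343]
Step 4: x=[8.2777] v=[-0.1783]
Step 5: x=[8.2666] v=[-0.2216]
Step 6: x=[8.2534] v=[-0.2641]
Step 7: x=[8.2381] v=[-0.3056]
Step 8: x=[8.2208] v=[-0.3460]
Step 9: x=[8.2015] v=[-0.3851]
Step 10: x=[8.1804] v=[-0.4227]
Step 11: x=[8.1575] v=[-0.4587]
Step 12: x=[8.1329] v=[-0.4930]
Step 13: x=[8.1066] v=[-0.5255]
Step 14: x=[8.0788] v=[-0.5560]
Step 15: x=[8.0496] v=[-0.5844]
Step 16: x=[8.0191] v=[-0.6106]
Step 17: x=[7.9874] v=[-0.6345]
Step 18: x=[7.9546] v=[-0.6561]
Step 19: x=[7.9208] v=[-0.6752]
Step 20: x=[7.8862] v=[-0.6918]
Step 21: x=[7.8509] v=[-0.7058]
Step 22: x=[7.8150] v=[-0.7171]
Step 23: x=[7.7787] v=[-0.7257]
Step 24: x=[7.7421] v=[-0.7316]
Step 25: x=[7.7054] v=[-0.7348]
Step 26: x=[7.6686] v=[-0.7352]
Step 27: x=[7.6320] v=[-0.7328]
Step 28: x=[7.5956] v=[-0.7277]
Step 29: x=[7.5596] v=[-0.7199]
Step 30: x=[7.5241] v=[-0.7094]
Step 31: x=[7.4893] v=[-0.6962]
Step 32: x=[7.4553] v=[-0.6804]
Step 33: x=[7.4222] v=[-0.6620]
Step 34: x=[7.3901] v=[-0.6412]
Step 35: x=[7.3592] v=[-0.6180]
Step 36: x=[7.3296] v=[-0.5924]
Step 37: x=[7.3014] v=[-0.5646]
Step 38: x=[7.2747] v=[-0.5347]
Step 39: x=[7.2496] v=[-0.5028]
Step 40: x=[7.2262] v=[-0.4690]
Step 41: x=[7.2045] v=[-0.4335]
Step 42: x=[7.1847] v=[-0.3963]
Step 43: x=[7.1668] v=[-0.3577]
Step 44: x=[7.1509] v=[-0.3177]
Step 45: x=[7.1371] v=[-0.2765]
Step 46: x=[7.1254] v=[-0.2343]
Step 47: x=[7.1158] v=[-0.1912]
Step 48: x=[7.1084] v=[-0.1474]
Step 49: x=[7.1033] v=[-0.1030]
Step 50: x=[7.1004] v=[-0.0582]
Step 51: x=[7.0997] v=[-0.0132]
Step 52: x=[7.1013] v=[0.0318]
First v>=0 after going negative at step 52, time=2.6000

Answer: 2.6000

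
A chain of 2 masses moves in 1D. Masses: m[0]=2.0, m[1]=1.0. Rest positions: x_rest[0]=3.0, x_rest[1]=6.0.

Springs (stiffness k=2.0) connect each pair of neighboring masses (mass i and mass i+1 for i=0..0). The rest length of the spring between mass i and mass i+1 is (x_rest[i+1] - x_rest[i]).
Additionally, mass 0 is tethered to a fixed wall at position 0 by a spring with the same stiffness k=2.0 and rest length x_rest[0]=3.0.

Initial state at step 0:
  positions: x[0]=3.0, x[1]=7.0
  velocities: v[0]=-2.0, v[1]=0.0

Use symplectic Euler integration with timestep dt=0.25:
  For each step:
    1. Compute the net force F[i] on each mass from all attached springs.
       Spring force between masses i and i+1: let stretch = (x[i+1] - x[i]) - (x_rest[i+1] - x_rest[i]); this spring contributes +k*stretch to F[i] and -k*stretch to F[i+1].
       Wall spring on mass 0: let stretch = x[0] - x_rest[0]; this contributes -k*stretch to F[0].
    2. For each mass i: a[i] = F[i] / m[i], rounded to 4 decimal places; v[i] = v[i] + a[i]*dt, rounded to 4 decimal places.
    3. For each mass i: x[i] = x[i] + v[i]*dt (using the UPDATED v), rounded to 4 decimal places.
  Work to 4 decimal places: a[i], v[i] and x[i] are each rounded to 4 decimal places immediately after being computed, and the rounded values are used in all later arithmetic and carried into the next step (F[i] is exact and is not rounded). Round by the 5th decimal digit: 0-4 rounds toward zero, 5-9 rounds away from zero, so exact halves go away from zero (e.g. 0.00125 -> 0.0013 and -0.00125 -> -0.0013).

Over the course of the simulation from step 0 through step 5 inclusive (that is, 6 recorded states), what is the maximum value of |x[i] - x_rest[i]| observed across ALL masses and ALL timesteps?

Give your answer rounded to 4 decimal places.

Step 0: x=[3.0000 7.0000] v=[-2.0000 0.0000]
Step 1: x=[2.5625 6.8750] v=[-1.7500 -0.5000]
Step 2: x=[2.2344 6.5859] v=[-1.3125 -1.1563]
Step 3: x=[2.0386 6.1279] v=[-0.7832 -1.8321]
Step 4: x=[1.9710 5.5337] v=[-0.2705 -2.3768]
Step 5: x=[2.0029 4.8692] v=[0.1274 -2.6582]
Max displacement = 1.1308

Answer: 1.1308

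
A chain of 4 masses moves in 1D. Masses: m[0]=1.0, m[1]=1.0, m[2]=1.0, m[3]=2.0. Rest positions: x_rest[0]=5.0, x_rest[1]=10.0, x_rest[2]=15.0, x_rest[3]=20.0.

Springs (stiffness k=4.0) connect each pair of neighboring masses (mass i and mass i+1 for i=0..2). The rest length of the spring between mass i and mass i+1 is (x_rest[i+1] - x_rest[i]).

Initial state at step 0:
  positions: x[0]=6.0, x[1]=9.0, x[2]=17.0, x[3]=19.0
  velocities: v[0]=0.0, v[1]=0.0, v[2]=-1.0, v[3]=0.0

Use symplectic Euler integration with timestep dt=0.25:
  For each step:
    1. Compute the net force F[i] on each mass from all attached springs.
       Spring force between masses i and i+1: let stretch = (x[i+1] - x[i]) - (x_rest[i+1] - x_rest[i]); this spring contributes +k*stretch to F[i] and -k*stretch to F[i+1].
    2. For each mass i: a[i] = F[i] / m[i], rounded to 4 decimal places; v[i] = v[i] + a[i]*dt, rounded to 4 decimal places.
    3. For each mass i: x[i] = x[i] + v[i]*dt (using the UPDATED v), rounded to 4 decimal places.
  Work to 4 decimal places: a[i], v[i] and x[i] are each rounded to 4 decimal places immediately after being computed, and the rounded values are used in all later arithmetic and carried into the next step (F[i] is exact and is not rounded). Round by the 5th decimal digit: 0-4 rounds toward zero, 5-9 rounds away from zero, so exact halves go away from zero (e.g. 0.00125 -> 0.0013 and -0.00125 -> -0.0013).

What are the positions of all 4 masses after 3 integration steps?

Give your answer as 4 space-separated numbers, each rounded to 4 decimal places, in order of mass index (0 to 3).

Step 0: x=[6.0000 9.0000 17.0000 19.0000] v=[0.0000 0.0000 -1.0000 0.0000]
Step 1: x=[5.5000 10.2500 15.2500 19.3750] v=[-2.0000 5.0000 -7.0000 1.5000]
Step 2: x=[4.9375 11.5625 13.2813 19.8594] v=[-2.2500 5.2500 -7.8750 1.9375]
Step 3: x=[4.7813 11.6485 12.5274 20.1465] v=[-0.6250 0.3438 -3.0157 1.1485]

Answer: 4.7813 11.6485 12.5274 20.1465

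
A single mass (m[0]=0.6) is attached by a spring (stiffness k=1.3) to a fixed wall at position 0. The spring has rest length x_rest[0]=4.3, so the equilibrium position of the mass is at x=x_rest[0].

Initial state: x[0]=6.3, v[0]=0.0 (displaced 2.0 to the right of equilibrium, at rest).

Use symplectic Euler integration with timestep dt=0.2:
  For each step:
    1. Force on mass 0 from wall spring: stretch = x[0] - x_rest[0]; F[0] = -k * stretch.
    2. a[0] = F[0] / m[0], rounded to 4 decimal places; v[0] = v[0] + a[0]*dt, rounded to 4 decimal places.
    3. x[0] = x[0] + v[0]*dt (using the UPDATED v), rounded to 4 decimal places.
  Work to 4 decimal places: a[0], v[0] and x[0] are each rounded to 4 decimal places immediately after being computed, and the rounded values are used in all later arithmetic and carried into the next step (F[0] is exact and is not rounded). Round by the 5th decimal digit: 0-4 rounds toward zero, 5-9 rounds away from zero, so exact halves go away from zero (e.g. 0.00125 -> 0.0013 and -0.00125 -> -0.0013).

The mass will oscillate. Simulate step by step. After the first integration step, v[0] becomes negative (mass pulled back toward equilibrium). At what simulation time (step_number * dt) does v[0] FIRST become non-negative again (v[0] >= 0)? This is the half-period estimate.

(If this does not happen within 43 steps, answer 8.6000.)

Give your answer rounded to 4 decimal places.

Step 0: x=[6.3000] v=[0.0000]
Step 1: x=[6.1267] v=[-0.8667]
Step 2: x=[5.7950] v=[-1.6583]
Step 3: x=[5.3338] v=[-2.3061]
Step 4: x=[4.7830] v=[-2.7541]
Step 5: x=[4.1903] v=[-2.9634]
Step 6: x=[3.6071] v=[-2.9159]
Step 7: x=[3.0840] v=[-2.6156]
Step 8: x=[2.6663] v=[-2.0887]
Step 9: x=[2.3901] v=[-1.3808]
Step 10: x=[2.2795] v=[-0.5532]
Step 11: x=[2.3440] v=[0.3224]
First v>=0 after going negative at step 11, time=2.2000

Answer: 2.2000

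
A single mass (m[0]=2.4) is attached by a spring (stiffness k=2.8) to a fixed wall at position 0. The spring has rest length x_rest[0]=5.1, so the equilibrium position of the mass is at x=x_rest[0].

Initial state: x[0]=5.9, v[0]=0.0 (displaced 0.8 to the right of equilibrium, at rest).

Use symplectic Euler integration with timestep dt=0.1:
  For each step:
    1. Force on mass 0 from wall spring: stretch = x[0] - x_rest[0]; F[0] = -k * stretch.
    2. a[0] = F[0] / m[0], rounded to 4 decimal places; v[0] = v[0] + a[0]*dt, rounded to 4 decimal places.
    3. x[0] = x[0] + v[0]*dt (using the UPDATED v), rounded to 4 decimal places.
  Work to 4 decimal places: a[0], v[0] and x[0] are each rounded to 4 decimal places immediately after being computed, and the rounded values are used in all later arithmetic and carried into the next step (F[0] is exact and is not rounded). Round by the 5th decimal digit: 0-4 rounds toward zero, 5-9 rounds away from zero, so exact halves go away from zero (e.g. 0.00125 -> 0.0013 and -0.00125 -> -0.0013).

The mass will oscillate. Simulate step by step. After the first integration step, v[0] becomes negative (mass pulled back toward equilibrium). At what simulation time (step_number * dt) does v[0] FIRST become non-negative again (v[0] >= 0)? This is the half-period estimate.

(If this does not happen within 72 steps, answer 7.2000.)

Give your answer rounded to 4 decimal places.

Step 0: x=[5.9000] v=[0.0000]
Step 1: x=[5.8907] v=[-0.0933]
Step 2: x=[5.8721] v=[-0.1856]
Step 3: x=[5.8445] v=[-0.2757]
Step 4: x=[5.8082] v=[-0.3626]
Step 5: x=[5.7637] v=[-0.4452]
Step 6: x=[5.7114] v=[-0.5226]
Step 7: x=[5.6520] v=[-0.5939]
Step 8: x=[5.5862] v=[-0.6583]
Step 9: x=[5.5147] v=[-0.7150]
Step 10: x=[5.4384] v=[-0.7634]
Step 11: x=[5.3581] v=[-0.8029]
Step 12: x=[5.2748] v=[-0.8330]
Step 13: x=[5.1895] v=[-0.8534]
Step 14: x=[5.1031] v=[-0.8638]
Step 15: x=[5.0167] v=[-0.8642]
Step 16: x=[4.9313] v=[-0.8545]
Step 17: x=[4.8478] v=[-0.8348]
Step 18: x=[4.7673] v=[-0.8054]
Step 19: x=[4.6906] v=[-0.7666]
Step 20: x=[4.6187] v=[-0.7188]
Step 21: x=[4.5524] v=[-0.6627]
Step 22: x=[4.4925] v=[-0.5988]
Step 23: x=[4.4397] v=[-0.5279]
Step 24: x=[4.3946] v=[-0.4509]
Step 25: x=[4.3577] v=[-0.3686]
Step 26: x=[4.3295] v=[-0.2820]
Step 27: x=[4.3103] v=[-0.1921]
Step 28: x=[4.3003] v=[-0.1000]
Step 29: x=[4.2996] v=[-0.0067]
Step 30: x=[4.3083] v=[0.0867]
First v>=0 after going negative at step 30, time=3.0000

Answer: 3.0000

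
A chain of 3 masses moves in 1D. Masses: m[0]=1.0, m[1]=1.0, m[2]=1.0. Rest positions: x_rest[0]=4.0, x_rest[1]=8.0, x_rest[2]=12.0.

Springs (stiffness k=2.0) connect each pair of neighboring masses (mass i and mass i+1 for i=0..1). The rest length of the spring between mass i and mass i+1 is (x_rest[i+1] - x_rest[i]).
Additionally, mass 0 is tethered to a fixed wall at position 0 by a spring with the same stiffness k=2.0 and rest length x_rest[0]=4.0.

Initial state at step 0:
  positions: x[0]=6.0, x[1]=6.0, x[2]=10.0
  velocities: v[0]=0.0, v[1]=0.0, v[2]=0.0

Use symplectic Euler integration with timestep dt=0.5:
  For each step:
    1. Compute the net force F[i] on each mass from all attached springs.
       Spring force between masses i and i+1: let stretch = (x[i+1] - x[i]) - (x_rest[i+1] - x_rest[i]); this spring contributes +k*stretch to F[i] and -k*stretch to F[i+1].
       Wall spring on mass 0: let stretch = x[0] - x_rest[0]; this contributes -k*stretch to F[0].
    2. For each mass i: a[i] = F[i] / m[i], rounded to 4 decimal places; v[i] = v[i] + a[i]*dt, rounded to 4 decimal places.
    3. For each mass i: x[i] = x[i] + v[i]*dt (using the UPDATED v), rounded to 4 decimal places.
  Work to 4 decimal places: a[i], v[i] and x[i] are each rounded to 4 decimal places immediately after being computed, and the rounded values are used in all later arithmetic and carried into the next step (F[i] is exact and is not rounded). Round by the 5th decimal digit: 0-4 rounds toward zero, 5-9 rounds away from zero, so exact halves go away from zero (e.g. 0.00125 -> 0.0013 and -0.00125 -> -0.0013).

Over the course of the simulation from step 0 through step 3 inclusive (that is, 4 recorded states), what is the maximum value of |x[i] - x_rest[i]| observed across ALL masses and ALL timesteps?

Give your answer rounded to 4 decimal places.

Step 0: x=[6.0000 6.0000 10.0000] v=[0.0000 0.0000 0.0000]
Step 1: x=[3.0000 8.0000 10.0000] v=[-6.0000 4.0000 0.0000]
Step 2: x=[1.0000 8.5000 11.0000] v=[-4.0000 1.0000 2.0000]
Step 3: x=[2.2500 6.5000 12.7500] v=[2.5000 -4.0000 3.5000]
Max displacement = 3.0000

Answer: 3.0000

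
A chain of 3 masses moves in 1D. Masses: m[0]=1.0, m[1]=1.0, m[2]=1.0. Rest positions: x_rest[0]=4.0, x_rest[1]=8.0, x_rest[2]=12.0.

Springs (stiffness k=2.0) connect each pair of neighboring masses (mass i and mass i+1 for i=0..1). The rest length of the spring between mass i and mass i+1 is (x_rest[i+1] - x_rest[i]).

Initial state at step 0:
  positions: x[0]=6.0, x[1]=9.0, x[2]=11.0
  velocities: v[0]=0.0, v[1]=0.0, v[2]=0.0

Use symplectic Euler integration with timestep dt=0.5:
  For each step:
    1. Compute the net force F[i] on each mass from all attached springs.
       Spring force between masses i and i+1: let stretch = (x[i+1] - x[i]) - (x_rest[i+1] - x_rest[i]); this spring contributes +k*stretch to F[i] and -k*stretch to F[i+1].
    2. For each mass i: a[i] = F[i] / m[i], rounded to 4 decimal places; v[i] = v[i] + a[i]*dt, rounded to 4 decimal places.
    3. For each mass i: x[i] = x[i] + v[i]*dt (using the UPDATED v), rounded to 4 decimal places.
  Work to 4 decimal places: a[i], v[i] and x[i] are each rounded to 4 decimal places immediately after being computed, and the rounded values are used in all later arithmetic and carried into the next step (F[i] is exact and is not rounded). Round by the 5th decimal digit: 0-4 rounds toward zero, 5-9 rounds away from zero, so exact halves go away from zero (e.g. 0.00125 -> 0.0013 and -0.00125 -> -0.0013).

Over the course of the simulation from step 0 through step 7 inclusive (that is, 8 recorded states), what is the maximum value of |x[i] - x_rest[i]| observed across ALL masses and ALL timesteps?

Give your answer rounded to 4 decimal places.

Step 0: x=[6.0000 9.0000 11.0000] v=[0.0000 0.0000 0.0000]
Step 1: x=[5.5000 8.5000 12.0000] v=[-1.0000 -1.0000 2.0000]
Step 2: x=[4.5000 8.2500 13.2500] v=[-2.0000 -0.5000 2.5000]
Step 3: x=[3.3750 8.6250 14.0000] v=[-2.2500 0.7500 1.5000]
Step 4: x=[2.8750 9.0625 14.0625] v=[-1.0000 0.8750 0.1250]
Step 5: x=[3.4688 8.9063 13.6250] v=[1.1875 -0.3125 -0.8750]
Step 6: x=[4.7813 8.3907 12.8282] v=[2.6250 -1.0313 -1.5937]
Step 7: x=[5.8985 8.2891 11.8126] v=[2.2344 -0.2032 -2.0312]
Max displacement = 2.0625

Answer: 2.0625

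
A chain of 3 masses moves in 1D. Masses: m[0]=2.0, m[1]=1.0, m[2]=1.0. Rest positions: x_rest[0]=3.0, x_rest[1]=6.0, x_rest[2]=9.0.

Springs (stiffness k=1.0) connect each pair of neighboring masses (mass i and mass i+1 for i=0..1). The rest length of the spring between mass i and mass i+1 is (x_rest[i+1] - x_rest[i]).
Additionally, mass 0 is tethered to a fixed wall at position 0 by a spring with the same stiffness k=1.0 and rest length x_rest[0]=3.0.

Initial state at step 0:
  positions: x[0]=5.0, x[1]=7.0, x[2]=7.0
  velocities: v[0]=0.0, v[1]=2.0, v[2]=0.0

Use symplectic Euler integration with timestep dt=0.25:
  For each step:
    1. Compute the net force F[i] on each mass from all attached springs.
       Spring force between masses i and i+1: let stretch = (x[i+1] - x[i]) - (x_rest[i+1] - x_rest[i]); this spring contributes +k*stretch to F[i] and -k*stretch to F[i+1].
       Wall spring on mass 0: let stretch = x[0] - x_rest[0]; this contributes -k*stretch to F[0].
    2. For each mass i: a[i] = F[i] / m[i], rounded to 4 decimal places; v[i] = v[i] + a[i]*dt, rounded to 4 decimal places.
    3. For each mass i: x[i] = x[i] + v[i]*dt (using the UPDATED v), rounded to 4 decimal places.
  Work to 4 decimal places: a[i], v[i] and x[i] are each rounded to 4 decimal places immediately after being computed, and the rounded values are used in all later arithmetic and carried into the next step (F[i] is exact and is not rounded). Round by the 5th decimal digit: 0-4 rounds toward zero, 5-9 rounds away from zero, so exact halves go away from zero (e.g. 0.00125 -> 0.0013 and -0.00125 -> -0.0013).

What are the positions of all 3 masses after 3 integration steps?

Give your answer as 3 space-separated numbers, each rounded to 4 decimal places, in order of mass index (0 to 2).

Step 0: x=[5.0000 7.0000 7.0000] v=[0.0000 2.0000 0.0000]
Step 1: x=[4.9063 7.3750 7.1875] v=[-0.3750 1.5000 0.7500]
Step 2: x=[4.7364 7.5840 7.5742] v=[-0.6797 0.8360 1.5469]
Step 3: x=[4.5075 7.6144 8.1491] v=[-0.9158 0.1217 2.2994]

Answer: 4.5075 7.6144 8.1491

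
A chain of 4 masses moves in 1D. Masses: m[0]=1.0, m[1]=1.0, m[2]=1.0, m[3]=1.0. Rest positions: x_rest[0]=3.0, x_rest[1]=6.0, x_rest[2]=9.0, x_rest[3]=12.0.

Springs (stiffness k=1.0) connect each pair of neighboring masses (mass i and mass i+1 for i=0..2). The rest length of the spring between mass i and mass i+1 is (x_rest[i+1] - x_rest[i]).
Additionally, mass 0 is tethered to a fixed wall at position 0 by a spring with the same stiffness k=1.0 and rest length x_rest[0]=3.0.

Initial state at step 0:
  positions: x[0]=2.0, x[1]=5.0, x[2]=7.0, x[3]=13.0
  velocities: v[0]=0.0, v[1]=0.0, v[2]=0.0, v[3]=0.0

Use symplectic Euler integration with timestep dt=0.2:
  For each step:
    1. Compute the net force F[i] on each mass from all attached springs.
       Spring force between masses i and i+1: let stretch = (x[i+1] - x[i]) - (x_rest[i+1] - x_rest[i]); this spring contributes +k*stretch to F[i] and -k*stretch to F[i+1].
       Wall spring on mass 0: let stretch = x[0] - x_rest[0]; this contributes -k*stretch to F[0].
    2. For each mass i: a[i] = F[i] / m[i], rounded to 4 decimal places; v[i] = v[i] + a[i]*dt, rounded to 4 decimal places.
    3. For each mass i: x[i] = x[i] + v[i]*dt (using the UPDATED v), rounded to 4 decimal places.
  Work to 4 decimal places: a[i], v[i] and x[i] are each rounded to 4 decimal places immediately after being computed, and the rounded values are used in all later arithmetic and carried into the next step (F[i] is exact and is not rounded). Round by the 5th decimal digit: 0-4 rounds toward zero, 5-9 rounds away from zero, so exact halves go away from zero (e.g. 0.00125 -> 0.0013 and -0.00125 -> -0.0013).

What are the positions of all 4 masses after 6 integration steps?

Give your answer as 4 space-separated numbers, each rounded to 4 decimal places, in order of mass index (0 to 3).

Answer: 2.5678 4.8001 9.2065 11.1682

Derivation:
Step 0: x=[2.0000 5.0000 7.0000 13.0000] v=[0.0000 0.0000 0.0000 0.0000]
Step 1: x=[2.0400 4.9600 7.1600 12.8800] v=[0.2000 -0.2000 0.8000 -0.6000]
Step 2: x=[2.1152 4.8912 7.4608 12.6512] v=[0.3760 -0.3440 1.5040 -1.1440]
Step 3: x=[2.2168 4.8141 7.8664 12.3348] v=[0.5082 -0.3853 2.0282 -1.5821]
Step 4: x=[2.3337 4.7552 8.3287 11.9596] v=[0.5843 -0.2943 2.3114 -1.8758]
Step 5: x=[2.4541 4.7424 8.7933 11.5592] v=[0.6019 -0.0639 2.3229 -2.0020]
Step 6: x=[2.5678 4.8001 9.2065 11.1682] v=[0.5687 0.2886 2.0659 -1.9552]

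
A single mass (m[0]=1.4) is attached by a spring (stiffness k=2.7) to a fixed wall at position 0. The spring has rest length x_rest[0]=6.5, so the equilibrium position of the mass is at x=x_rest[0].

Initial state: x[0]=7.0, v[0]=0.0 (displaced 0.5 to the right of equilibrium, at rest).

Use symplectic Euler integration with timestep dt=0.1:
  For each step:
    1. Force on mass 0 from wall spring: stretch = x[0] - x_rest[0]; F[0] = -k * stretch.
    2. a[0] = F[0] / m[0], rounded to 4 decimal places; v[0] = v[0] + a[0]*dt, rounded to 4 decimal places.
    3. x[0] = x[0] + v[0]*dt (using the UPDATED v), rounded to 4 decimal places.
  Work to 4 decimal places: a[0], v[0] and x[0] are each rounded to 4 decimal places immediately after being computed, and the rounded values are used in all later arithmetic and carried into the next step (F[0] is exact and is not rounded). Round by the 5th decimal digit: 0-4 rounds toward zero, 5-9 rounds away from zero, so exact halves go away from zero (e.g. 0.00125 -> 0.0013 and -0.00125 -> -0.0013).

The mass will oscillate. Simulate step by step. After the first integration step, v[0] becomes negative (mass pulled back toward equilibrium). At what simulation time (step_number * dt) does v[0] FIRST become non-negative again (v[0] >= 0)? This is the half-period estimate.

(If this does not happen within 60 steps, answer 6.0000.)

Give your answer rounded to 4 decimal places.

Step 0: x=[7.0000] v=[0.0000]
Step 1: x=[6.9904] v=[-0.0964]
Step 2: x=[6.9713] v=[-0.1910]
Step 3: x=[6.9431] v=[-0.2819]
Step 4: x=[6.9064] v=[-0.3674]
Step 5: x=[6.8618] v=[-0.4458]
Step 6: x=[6.8102] v=[-0.5156]
Step 7: x=[6.7527] v=[-0.5754]
Step 8: x=[6.6903] v=[-0.6241]
Step 9: x=[6.6242] v=[-0.6608]
Step 10: x=[6.5557] v=[-0.6848]
Step 11: x=[6.4862] v=[-0.6955]
Step 12: x=[6.4169] v=[-0.6928]
Step 13: x=[6.3492] v=[-0.6768]
Step 14: x=[6.2844] v=[-0.6477]
Step 15: x=[6.2238] v=[-0.6061]
Step 16: x=[6.1685] v=[-0.5528]
Step 17: x=[6.1196] v=[-0.4889]
Step 18: x=[6.0781] v=[-0.4155]
Step 19: x=[6.0447] v=[-0.3341]
Step 20: x=[6.0201] v=[-0.2463]
Step 21: x=[6.0047] v=[-0.1538]
Step 22: x=[5.9989] v=[-0.0583]
Step 23: x=[6.0027] v=[0.0383]
First v>=0 after going negative at step 23, time=2.3000

Answer: 2.3000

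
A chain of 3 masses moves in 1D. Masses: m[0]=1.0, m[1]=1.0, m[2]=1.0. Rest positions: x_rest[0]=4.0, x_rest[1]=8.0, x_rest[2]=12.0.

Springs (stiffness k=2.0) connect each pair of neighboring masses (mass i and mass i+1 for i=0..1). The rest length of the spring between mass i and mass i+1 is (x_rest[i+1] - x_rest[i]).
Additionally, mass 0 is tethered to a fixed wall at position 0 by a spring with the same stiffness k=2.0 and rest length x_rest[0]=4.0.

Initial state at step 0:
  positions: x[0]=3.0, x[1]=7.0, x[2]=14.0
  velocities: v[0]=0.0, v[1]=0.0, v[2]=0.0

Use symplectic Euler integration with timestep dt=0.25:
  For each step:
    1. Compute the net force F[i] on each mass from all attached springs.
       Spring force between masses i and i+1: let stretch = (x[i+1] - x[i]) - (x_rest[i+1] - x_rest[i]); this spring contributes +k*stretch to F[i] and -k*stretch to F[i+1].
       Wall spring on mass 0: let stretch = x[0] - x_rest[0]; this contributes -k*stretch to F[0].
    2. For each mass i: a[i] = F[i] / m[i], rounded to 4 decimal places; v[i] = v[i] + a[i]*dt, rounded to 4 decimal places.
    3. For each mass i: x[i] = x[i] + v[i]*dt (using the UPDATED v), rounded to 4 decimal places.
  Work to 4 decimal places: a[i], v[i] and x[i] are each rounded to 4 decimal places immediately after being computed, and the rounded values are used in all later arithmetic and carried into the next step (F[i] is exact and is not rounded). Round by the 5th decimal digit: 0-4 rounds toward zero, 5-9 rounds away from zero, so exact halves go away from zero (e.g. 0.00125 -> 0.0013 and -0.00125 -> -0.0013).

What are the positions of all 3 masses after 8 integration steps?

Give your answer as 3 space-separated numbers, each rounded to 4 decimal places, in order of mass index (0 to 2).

Answer: 5.7653 8.2365 11.1987

Derivation:
Step 0: x=[3.0000 7.0000 14.0000] v=[0.0000 0.0000 0.0000]
Step 1: x=[3.1250 7.3750 13.6250] v=[0.5000 1.5000 -1.5000]
Step 2: x=[3.3906 8.0000 12.9688] v=[1.0625 2.5000 -2.6250]
Step 3: x=[3.8086 8.6699 12.1915] v=[1.6719 2.6797 -3.1094]
Step 4: x=[4.3582 9.1724 11.4740] v=[2.1983 2.0099 -2.8702]
Step 5: x=[4.9648 9.3608 10.9688] v=[2.4263 0.7536 -2.0210]
Step 6: x=[5.5003 9.2007 10.7626] v=[2.1419 -0.6404 -0.8250]
Step 7: x=[5.8108 8.7733 10.8611] v=[1.2420 -1.7097 0.3941]
Step 8: x=[5.7653 8.2365 11.1987] v=[-0.1822 -2.1471 1.3502]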